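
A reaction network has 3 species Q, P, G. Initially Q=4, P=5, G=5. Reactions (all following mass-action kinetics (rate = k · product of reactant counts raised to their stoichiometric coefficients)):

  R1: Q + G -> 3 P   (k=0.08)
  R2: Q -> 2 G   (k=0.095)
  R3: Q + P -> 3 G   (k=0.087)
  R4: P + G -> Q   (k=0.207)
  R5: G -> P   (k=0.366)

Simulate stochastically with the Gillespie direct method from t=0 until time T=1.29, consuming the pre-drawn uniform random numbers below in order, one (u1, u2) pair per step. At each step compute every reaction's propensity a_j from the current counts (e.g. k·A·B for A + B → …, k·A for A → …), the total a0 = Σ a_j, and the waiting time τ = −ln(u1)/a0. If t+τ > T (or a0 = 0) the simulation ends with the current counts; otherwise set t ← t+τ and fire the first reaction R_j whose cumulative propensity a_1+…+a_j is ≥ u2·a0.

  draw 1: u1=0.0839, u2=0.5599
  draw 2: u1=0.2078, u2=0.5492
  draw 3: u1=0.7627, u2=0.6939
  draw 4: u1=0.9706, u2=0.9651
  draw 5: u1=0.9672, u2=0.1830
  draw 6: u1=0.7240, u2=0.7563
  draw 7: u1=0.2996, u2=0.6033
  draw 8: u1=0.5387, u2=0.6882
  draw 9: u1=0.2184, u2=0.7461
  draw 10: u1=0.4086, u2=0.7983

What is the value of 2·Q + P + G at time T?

Value at T = 18

Check how each reaction changes W = 2·Q + P + G (weight of products minus weight of reactants):
R1: Q + G -> 3 P: (1·3) − (2·1 + 1·1) = 3 − 3 = 0
R2: Q -> 2 G: (1·2) − (2·1) = 2 − 2 = 0
R3: Q + P -> 3 G: (1·3) − (2·1 + 1·1) = 3 − 3 = 0
R4: P + G -> Q: (2·1) − (1·1 + 1·1) = 2 − 2 = 0
R5: G -> P: (1·1) − (1·1) = 1 − 1 = 0
Every reaction leaves W unchanged, so W is conserved and no simulation is needed: W(T) = W(0) = 2·4 + 5 + 5 = 18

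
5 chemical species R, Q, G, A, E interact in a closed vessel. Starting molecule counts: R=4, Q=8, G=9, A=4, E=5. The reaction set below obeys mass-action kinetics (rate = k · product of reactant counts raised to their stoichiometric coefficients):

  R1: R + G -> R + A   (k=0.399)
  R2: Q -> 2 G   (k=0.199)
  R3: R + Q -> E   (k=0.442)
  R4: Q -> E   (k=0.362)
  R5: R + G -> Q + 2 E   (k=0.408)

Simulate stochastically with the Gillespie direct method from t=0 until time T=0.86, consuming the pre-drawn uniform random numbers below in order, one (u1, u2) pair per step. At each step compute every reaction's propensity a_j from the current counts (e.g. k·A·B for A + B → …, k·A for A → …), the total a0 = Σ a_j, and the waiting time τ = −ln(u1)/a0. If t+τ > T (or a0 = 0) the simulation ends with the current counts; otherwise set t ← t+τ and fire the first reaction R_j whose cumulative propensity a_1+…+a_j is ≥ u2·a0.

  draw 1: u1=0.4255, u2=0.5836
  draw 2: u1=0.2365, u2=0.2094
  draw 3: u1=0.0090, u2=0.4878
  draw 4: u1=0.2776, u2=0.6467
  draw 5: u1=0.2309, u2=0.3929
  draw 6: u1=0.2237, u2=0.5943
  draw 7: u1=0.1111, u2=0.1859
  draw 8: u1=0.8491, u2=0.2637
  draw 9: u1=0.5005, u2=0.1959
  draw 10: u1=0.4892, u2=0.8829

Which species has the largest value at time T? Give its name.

t=0.000: R=4 Q=8 G=9 A=4 E=5
Draw 1: a1=14.364, a2=1.592, a3=14.144, a4=2.896, a5=14.688, a0=47.684; τ=−ln(0.4255)/47.684=0.018 → t=0.018; u2·a0=0.5836·47.684=27.828; a1+a2=15.956 < 27.828 ≤ a1+…+a3=30.100 → R3 fires; R=3 Q=7 G=9 A=4 E=6
Draw 2: a1=10.773, a2=1.393, a3=9.282, a4=2.534, a5=11.016, a0=34.998; τ=−ln(0.2365)/34.998=0.041 → t=0.059; u2·a0=0.2094·34.998=7.329 ≤ a1=10.773 → R1 fires; R=3 Q=7 G=8 A=5 E=6
Draw 3: a1=9.576, a2=1.393, a3=9.282, a4=2.534, a5=9.792, a0=32.577; τ=−ln(0.0090)/32.577=0.145 → t=0.204; u2·a0=0.4878·32.577=15.891; a1+a2=10.969 < 15.891 ≤ a1+…+a3=20.251 → R3 fires; R=2 Q=6 G=8 A=5 E=7
Draw 4: a1=6.384, a2=1.194, a3=5.304, a4=2.172, a5=6.528, a0=21.582; τ=−ln(0.2776)/21.582=0.059 → t=0.263; u2·a0=0.6467·21.582=13.957; a1+…+a3=12.882 < 13.957 ≤ a1+…+a4=15.054 → R4 fires; R=2 Q=5 G=8 A=5 E=8
Draw 5: a1=6.384, a2=0.995, a3=4.420, a4=1.810, a5=6.528, a0=20.137; τ=−ln(0.2309)/20.137=0.073 → t=0.336; u2·a0=0.3929·20.137=7.912; a1+a2=7.379 < 7.912 ≤ a1+…+a3=11.799 → R3 fires; R=1 Q=4 G=8 A=5 E=9
Draw 6: a1=3.192, a2=0.796, a3=1.768, a4=1.448, a5=3.264, a0=10.468; τ=−ln(0.2237)/10.468=0.143 → t=0.479; u2·a0=0.5943·10.468=6.221; a1+…+a3=5.756 < 6.221 ≤ a1+…+a4=7.204 → R4 fires; R=1 Q=3 G=8 A=5 E=10
Draw 7: a1=3.192, a2=0.597, a3=1.326, a4=1.086, a5=3.264, a0=9.465; τ=−ln(0.1111)/9.465=0.232 → t=0.711; u2·a0=0.1859·9.465=1.760 ≤ a1=3.192 → R1 fires; R=1 Q=3 G=7 A=6 E=10
Draw 8: a1=2.793, a2=0.597, a3=1.326, a4=1.086, a5=2.856, a0=8.658; τ=−ln(0.8491)/8.658=0.019 → t=0.730; u2·a0=0.2637·8.658=2.283 ≤ a1=2.793 → R1 fires; R=1 Q=3 G=6 A=7 E=10
Draw 9: a1=2.394, a2=0.597, a3=1.326, a4=1.086, a5=2.448, a0=7.851; τ=−ln(0.5005)/7.851=0.088 → t=0.818; u2·a0=0.1959·7.851=1.538 ≤ a1=2.394 → R1 fires; R=1 Q=3 G=5 A=8 E=10
Draw 10: a1=1.995, a2=0.597, a3=1.326, a4=1.086, a5=2.040, a0=7.044; τ=−ln(0.4892)/7.044=0.102 → t=0.920 > T=0.86: stop.
At T=0.86: R=1 Q=3 G=5 A=8 E=10; the largest is E.

Dominant species at T: E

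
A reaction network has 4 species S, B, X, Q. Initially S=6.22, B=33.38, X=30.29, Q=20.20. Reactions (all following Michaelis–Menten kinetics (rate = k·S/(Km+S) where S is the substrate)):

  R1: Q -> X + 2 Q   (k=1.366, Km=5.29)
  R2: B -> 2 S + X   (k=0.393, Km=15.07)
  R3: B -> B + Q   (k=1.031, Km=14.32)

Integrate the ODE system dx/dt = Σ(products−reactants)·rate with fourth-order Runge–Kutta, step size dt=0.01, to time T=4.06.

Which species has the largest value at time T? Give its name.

RK4 with dt=0.01: 406 steps to T=4.06. Trajectory (selected grid times):
t=0.00: S=6.22 B=33.38 X=30.29 Q=20.20
t=0.45: S=6.46 B=33.26 X=30.90 Q=21.01
t=0.90: S=6.71 B=33.14 X=31.52 Q=21.83
t=1.35: S=6.95 B=33.02 X=32.13 Q=22.65
t=1.80: S=7.19 B=32.89 X=32.75 Q=23.47
t=2.26: S=7.44 B=32.77 X=33.39 Q=24.32
t=2.71: S=7.68 B=32.65 X=34.02 Q=25.15
t=3.16: S=7.92 B=32.53 X=34.65 Q=25.98
t=3.61: S=8.17 B=32.41 X=35.28 Q=26.81
t=4.06: S=8.41 B=32.29 X=35.92 Q=27.65
At T=4.06: S=8.41 B=32.29 X=35.92 Q=27.65; the largest is X.

Dominant species at T: X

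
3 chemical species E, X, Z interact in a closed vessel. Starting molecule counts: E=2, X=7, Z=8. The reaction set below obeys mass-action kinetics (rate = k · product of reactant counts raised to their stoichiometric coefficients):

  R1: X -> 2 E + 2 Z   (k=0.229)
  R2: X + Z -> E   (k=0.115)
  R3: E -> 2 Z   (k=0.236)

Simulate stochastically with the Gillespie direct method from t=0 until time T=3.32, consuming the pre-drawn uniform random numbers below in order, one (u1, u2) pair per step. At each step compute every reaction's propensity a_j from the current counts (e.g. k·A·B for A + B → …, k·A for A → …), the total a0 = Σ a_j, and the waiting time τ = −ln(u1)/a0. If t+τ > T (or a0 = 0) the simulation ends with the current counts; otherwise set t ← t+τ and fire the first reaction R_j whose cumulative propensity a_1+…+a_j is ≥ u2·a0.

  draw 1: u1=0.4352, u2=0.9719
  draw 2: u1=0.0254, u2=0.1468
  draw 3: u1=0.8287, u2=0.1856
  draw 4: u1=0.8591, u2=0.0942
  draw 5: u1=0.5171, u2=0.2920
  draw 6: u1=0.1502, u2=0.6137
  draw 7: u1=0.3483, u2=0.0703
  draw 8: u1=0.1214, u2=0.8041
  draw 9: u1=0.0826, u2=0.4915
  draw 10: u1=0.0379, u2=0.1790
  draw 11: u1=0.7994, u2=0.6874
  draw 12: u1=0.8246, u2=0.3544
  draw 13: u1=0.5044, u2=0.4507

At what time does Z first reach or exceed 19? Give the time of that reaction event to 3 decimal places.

t=0.000: E=2 X=7 Z=8
Draw 1: a1=1.603, a2=6.440, a3=0.472, a0=8.515; τ=−ln(0.4352)/8.515=0.098 → t=0.098; u2·a0=0.9719·8.515=8.276; a1+a2=8.043 < 8.276 ≤ a1+…+a3=8.515 → R3 fires; E=1 X=7 Z=10
Draw 2: a1=1.603, a2=8.050, a3=0.236, a0=9.889; τ=−ln(0.0254)/9.889=0.371 → t=0.469; u2·a0=0.1468·9.889=1.452 ≤ a1=1.603 → R1 fires; E=3 X=6 Z=12
Draw 3: a1=1.374, a2=8.280, a3=0.708, a0=10.362; τ=−ln(0.8287)/10.362=0.018 → t=0.487; u2·a0=0.1856·10.362=1.923; a1=1.374 < 1.923 ≤ a1+a2=9.654 → R2 fires; E=4 X=5 Z=11
Draw 4: a1=1.145, a2=6.325, a3=0.944, a0=8.414; τ=−ln(0.8591)/8.414=0.018 → t=0.505; u2·a0=0.0942·8.414=0.793 ≤ a1=1.145 → R1 fires; E=6 X=4 Z=13
Draw 5: a1=0.916, a2=5.980, a3=1.416, a0=8.312; τ=−ln(0.5171)/8.312=0.079 → t=0.585; u2·a0=0.2920·8.312=2.427; a1=0.916 < 2.427 ≤ a1+a2=6.896 → R2 fires; E=7 X=3 Z=12
Draw 6: a1=0.687, a2=4.140, a3=1.652, a0=6.479; τ=−ln(0.1502)/6.479=0.293 → t=0.877; u2·a0=0.6137·6.479=3.976; a1=0.687 < 3.976 ≤ a1+a2=4.827 → R2 fires; E=8 X=2 Z=11
Draw 7: a1=0.458, a2=2.530, a3=1.888, a0=4.876; τ=−ln(0.3483)/4.876=0.216 → t=1.094; u2·a0=0.0703·4.876=0.343 ≤ a1=0.458 → R1 fires; E=10 X=1 Z=13
Draw 8: a1=0.229, a2=1.495, a3=2.360, a0=4.084; τ=−ln(0.1214)/4.084=0.516 → t=1.610; u2·a0=0.8041·4.084=3.284; a1+a2=1.724 < 3.284 ≤ a1+…+a3=4.084 → R3 fires; E=9 X=1 Z=15
Draw 9: a1=0.229, a2=1.725, a3=2.124, a0=4.078; τ=−ln(0.0826)/4.078=0.612 → t=2.221; u2·a0=0.4915·4.078=2.004; a1+a2=1.954 < 2.004 ≤ a1+…+a3=4.078 → R3 fires; E=8 X=1 Z=17
Draw 10: a1=0.229, a2=1.955, a3=1.888, a0=4.072; τ=−ln(0.0379)/4.072=0.804 → t=3.025; u2·a0=0.1790·4.072=0.729; a1=0.229 < 0.729 ≤ a1+a2=2.184 → R2 fires; E=9 X=0 Z=16
Draw 11: a1=0.000, a2=0.000, a3=2.124, a0=2.124; τ=−ln(0.7994)/2.124=0.105 → t=3.131; u2·a0=0.6874·2.124=1.460; a1+a2=0.000 < 1.460 ≤ a1+…+a3=2.124 → R3 fires; E=8 X=0 Z=18
Draw 12: a1=0.000, a2=0.000, a3=1.888, a0=1.888; τ=−ln(0.8246)/1.888=0.102 → t=3.233; u2·a0=0.3544·1.888=0.669; a1+a2=0.000 < 0.669 ≤ a1+…+a3=1.888 → R3 fires; E=7 X=0 Z=20
Draw 13: a1=0.000, a2=0.000, a3=1.652, a0=1.652; τ=−ln(0.5044)/1.652=0.414 → t=3.647 > T=3.32: stop.
Z first becomes ≥ 19 when it reaches 20 at the event at t=3.233.

Threshold first reached at t = 3.233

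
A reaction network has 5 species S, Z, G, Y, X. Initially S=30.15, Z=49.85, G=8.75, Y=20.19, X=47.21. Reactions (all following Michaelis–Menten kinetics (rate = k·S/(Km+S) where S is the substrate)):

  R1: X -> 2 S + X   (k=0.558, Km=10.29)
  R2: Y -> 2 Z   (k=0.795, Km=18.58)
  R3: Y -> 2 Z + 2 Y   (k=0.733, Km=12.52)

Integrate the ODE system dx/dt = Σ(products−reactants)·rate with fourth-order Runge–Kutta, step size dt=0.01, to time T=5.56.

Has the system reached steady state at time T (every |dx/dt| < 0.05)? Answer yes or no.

RK4 with dt=0.01: 556 steps to T=5.56. Trajectory (selected grid times):
t=0.00: S=30.15 Z=49.85 G=8.75 Y=20.19 X=47.21
t=0.62: S=30.72 Z=50.92 G=8.75 Y=20.21 X=47.21
t=1.24: S=31.29 Z=52.00 G=8.75 Y=20.24 X=47.21
t=1.85: S=31.85 Z=53.06 G=8.75 Y=20.26 X=47.21
t=2.47: S=32.41 Z=54.13 G=8.75 Y=20.28 X=47.21
t=3.09: S=32.98 Z=55.21 G=8.75 Y=20.31 X=47.21
t=3.71: S=33.55 Z=56.29 G=8.75 Y=20.33 X=47.21
t=4.32: S=34.11 Z=57.35 G=8.75 Y=20.36 X=47.21
t=4.94: S=34.68 Z=58.43 G=8.75 Y=20.38 X=47.21
t=5.56: S=35.24 Z=59.51 G=8.75 Y=20.40 X=47.21
Rates at T: R1=0.4581, R2=0.4161, R3=0.4543
dx/dt at T (Σ net stoichiometry × rate): S=+0.9163, Z=+1.7407, G=+0.0000, Y=+0.0382, X=+0.0000
Largest |dx/dt| is |+1.7407| (Z) ≥ 0.05 → not steady.

Steady state at T: no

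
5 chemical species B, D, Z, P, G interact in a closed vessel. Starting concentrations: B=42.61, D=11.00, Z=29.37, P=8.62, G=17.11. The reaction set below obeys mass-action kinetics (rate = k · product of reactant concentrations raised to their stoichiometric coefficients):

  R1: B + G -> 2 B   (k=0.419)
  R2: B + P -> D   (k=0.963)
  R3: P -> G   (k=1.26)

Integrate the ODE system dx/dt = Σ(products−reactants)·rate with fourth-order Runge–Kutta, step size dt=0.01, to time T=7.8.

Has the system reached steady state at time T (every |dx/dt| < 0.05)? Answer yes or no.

Steady state at T: yes

RK4 with dt=0.01: 780 steps to T=7.8. Trajectory (selected grid times):
t=0.00: B=42.61 D=11.00 Z=29.37 P=8.62 G=17.11
t=0.87: B=51.60 D=19.37 Z=29.37 P=0.00 G=0.00
t=1.73: B=51.60 D=19.37 Z=29.37 P=0.00 G=0.00
t=2.60: B=51.60 D=19.37 Z=29.37 P=0.00 G=0.00
t=3.47: B=51.60 D=19.37 Z=29.37 P=0.00 G=0.00
t=4.33: B=51.60 D=19.37 Z=29.37 P=0.00 G=0.00
t=5.20: B=51.60 D=19.37 Z=29.37 P=0.00 G=0.00
t=6.07: B=51.60 D=19.37 Z=29.37 P=0.00 G=0.00
t=6.93: B=51.60 D=19.37 Z=29.37 P=0.00 G=0.00
t=7.80: B=51.60 D=19.37 Z=29.37 P=0.00 G=0.00
Rates at T: R1=0.0000, R2=0.0000, R3=0.0000
dx/dt at T (Σ net stoichiometry × rate): B=+0.0000, D=+0.0000, Z=+0.0000, P=-0.0000, G=-0.0000
Largest |dx/dt| is |+0.0000| (B) < 0.05 → steady.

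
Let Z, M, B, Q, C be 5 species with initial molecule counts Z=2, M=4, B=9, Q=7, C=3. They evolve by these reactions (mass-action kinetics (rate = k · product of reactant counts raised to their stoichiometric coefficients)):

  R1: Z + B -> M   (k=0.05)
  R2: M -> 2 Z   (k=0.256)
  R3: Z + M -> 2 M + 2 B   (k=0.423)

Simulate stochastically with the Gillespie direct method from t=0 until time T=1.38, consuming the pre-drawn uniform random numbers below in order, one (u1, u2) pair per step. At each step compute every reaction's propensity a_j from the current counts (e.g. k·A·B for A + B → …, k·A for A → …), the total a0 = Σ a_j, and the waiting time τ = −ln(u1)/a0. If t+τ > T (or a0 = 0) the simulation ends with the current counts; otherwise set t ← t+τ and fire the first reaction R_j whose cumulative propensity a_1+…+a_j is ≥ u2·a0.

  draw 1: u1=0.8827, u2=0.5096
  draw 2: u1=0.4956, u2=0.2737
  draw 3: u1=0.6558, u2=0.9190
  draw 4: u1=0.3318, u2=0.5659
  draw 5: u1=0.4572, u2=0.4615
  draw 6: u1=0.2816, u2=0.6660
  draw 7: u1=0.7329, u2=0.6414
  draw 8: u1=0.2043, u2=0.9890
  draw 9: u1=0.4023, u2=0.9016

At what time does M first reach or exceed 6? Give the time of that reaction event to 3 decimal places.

Threshold first reached at t = 0.418

t=0.000: Z=2 M=4 B=9 Q=7 C=3
Draw 1: a1=0.900, a2=1.024, a3=3.384, a0=5.308; τ=−ln(0.8827)/5.308=0.024 → t=0.024; u2·a0=0.5096·5.308=2.705; a1+a2=1.924 < 2.705 ≤ a1+…+a3=5.308 → R3 fires; Z=1 M=5 B=11 Q=7 C=3
Draw 2: a1=0.550, a2=1.280, a3=2.115, a0=3.945; τ=−ln(0.4956)/3.945=0.178 → t=0.201; u2·a0=0.2737·3.945=1.080; a1=0.550 < 1.080 ≤ a1+a2=1.830 → R2 fires; Z=3 M=4 B=11 Q=7 C=3
Draw 3: a1=1.650, a2=1.024, a3=5.076, a0=7.750; τ=−ln(0.6558)/7.750=0.054 → t=0.256; u2·a0=0.9190·7.750=7.122; a1+a2=2.674 < 7.122 ≤ a1+…+a3=7.750 → R3 fires; Z=2 M=5 B=13 Q=7 C=3
Draw 4: a1=1.300, a2=1.280, a3=4.230, a0=6.810; τ=−ln(0.3318)/6.810=0.162 → t=0.418; u2·a0=0.5659·6.810=3.854; a1+a2=2.580 < 3.854 ≤ a1+…+a3=6.810 → R3 fires; Z=1 M=6 B=15 Q=7 C=3
Draw 5: a1=0.750, a2=1.536, a3=2.538, a0=4.824; τ=−ln(0.4572)/4.824=0.162 → t=0.580; u2·a0=0.4615·4.824=2.226; a1=0.750 < 2.226 ≤ a1+a2=2.286 → R2 fires; Z=3 M=5 B=15 Q=7 C=3
Draw 6: a1=2.250, a2=1.280, a3=6.345, a0=9.875; τ=−ln(0.2816)/9.875=0.128 → t=0.708; u2·a0=0.6660·9.875=6.577; a1+a2=3.530 < 6.577 ≤ a1+…+a3=9.875 → R3 fires; Z=2 M=6 B=17 Q=7 C=3
Draw 7: a1=1.700, a2=1.536, a3=5.076, a0=8.312; τ=−ln(0.7329)/8.312=0.037 → t=0.746; u2·a0=0.6414·8.312=5.331; a1+a2=3.236 < 5.331 ≤ a1+…+a3=8.312 → R3 fires; Z=1 M=7 B=19 Q=7 C=3
Draw 8: a1=0.950, a2=1.792, a3=2.961, a0=5.703; τ=−ln(0.2043)/5.703=0.278 → t=1.024; u2·a0=0.9890·5.703=5.640; a1+a2=2.742 < 5.640 ≤ a1+…+a3=5.703 → R3 fires; Z=0 M=8 B=21 Q=7 C=3
Draw 9: a1=0.000, a2=2.048, a3=0.000, a0=2.048; τ=−ln(0.4023)/2.048=0.445 → t=1.469 > T=1.38: stop.
M first becomes ≥ 6 when it reaches 6 at the event at t=0.418.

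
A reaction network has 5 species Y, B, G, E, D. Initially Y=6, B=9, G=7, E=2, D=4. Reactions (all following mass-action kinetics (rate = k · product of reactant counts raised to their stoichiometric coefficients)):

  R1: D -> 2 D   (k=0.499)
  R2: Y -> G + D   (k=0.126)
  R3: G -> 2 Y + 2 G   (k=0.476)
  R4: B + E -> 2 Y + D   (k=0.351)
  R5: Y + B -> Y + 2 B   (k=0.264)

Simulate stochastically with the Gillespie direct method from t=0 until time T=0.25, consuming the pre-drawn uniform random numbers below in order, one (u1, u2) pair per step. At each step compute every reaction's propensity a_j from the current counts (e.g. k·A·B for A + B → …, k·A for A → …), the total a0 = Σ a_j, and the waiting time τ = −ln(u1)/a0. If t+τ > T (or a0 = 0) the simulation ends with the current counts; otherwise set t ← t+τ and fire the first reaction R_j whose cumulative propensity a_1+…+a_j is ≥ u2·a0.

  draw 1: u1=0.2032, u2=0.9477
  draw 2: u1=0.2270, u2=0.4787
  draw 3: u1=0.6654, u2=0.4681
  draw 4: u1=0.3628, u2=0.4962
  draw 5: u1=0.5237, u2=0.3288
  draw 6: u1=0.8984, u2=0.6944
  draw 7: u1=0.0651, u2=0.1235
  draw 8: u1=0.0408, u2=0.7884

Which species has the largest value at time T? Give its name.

t=0.000: Y=6 B=9 G=7 E=2 D=4
Draw 1: a1=1.996, a2=0.756, a3=3.332, a4=6.318, a5=14.256, a0=26.658; τ=−ln(0.2032)/26.658=0.060 → t=0.060; u2·a0=0.9477·26.658=25.264; a1+…+a4=12.402 < 25.264 ≤ a1+…+a5=26.658 → R5 fires; Y=6 B=10 G=7 E=2 D=4
Draw 2: a1=1.996, a2=0.756, a3=3.332, a4=7.020, a5=15.840, a0=28.944; τ=−ln(0.2270)/28.944=0.051 → t=0.111; u2·a0=0.4787·28.944=13.855; a1+…+a4=13.104 < 13.855 ≤ a1+…+a5=28.944 → R5 fires; Y=6 B=11 G=7 E=2 D=4
Draw 3: a1=1.996, a2=0.756, a3=3.332, a4=7.722, a5=17.424, a0=31.230; τ=−ln(0.6654)/31.230=0.013 → t=0.124; u2·a0=0.4681·31.230=14.619; a1+…+a4=13.806 < 14.619 ≤ a1+…+a5=31.230 → R5 fires; Y=6 B=12 G=7 E=2 D=4
Draw 4: a1=1.996, a2=0.756, a3=3.332, a4=8.424, a5=19.008, a0=33.516; τ=−ln(0.3628)/33.516=0.030 → t=0.154; u2·a0=0.4962·33.516=16.631; a1+…+a4=14.508 < 16.631 ≤ a1+…+a5=33.516 → R5 fires; Y=6 B=13 G=7 E=2 D=4
Draw 5: a1=1.996, a2=0.756, a3=3.332, a4=9.126, a5=20.592, a0=35.802; τ=−ln(0.5237)/35.802=0.018 → t=0.172; u2·a0=0.3288·35.802=11.772; a1+…+a3=6.084 < 11.772 ≤ a1+…+a4=15.210 → R4 fires; Y=8 B=12 G=7 E=1 D=5
Draw 6: a1=2.495, a2=1.008, a3=3.332, a4=4.212, a5=25.344, a0=36.391; τ=−ln(0.8984)/36.391=0.003 → t=0.175; u2·a0=0.6944·36.391=25.270; a1+…+a4=11.047 < 25.270 ≤ a1+…+a5=36.391 → R5 fires; Y=8 B=13 G=7 E=1 D=5
Draw 7: a1=2.495, a2=1.008, a3=3.332, a4=4.563, a5=27.456, a0=38.854; τ=−ln(0.0651)/38.854=0.070 → t=0.246; u2·a0=0.1235·38.854=4.798; a1+a2=3.503 < 4.798 ≤ a1+…+a3=6.835 → R3 fires; Y=10 B=13 G=8 E=1 D=5
Draw 8: a1=2.495, a2=1.260, a3=3.808, a4=4.563, a5=34.320, a0=46.446; τ=−ln(0.0408)/46.446=0.069 → t=0.315 > T=0.25: stop.
At T=0.25: Y=10 B=13 G=8 E=1 D=5; the largest is B.

Dominant species at T: B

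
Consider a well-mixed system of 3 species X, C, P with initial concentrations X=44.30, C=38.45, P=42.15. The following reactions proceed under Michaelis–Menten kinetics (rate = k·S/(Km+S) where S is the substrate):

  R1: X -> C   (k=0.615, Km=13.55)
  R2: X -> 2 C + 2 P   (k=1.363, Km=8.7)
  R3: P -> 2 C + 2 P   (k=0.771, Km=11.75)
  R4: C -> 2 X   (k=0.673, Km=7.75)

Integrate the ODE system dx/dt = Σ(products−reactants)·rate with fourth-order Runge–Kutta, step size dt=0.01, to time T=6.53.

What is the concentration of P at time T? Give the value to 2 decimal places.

RK4 with dt=0.01: 653 steps to T=6.53. Trajectory (selected grid times):
t=0.00: X=44.30 C=38.45 P=42.15
t=0.73: X=43.95 C=40.93 P=44.25
t=1.45: X=43.61 C=43.38 P=46.33
t=2.18: X=43.28 C=45.86 P=48.44
t=2.90: X=42.95 C=48.31 P=50.52
t=3.63: X=42.64 C=50.80 P=52.64
t=4.35: X=42.33 C=53.25 P=54.72
t=5.08: X=42.02 C=55.74 P=56.83
t=5.80: X=41.73 C=58.20 P=58.92
t=6.53: X=41.44 C=60.69 P=61.04
Read off P at T=6.53: 61.04

P at T = 61.04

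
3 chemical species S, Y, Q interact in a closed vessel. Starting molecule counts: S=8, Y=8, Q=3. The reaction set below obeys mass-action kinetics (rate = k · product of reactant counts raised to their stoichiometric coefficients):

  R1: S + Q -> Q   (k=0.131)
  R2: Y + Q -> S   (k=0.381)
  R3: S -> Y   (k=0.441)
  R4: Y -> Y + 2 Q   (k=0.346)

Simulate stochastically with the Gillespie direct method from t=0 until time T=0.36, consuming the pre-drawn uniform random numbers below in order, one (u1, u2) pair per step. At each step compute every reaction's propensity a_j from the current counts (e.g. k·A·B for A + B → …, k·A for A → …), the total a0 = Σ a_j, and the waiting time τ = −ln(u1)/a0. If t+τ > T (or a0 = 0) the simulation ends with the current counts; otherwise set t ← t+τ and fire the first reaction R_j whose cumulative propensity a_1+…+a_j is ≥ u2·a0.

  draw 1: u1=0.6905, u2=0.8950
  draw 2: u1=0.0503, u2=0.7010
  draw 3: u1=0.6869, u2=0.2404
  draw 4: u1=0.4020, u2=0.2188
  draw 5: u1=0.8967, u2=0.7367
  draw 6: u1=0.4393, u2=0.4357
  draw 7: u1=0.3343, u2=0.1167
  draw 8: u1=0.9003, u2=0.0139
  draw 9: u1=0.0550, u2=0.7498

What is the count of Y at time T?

Y at T = 6

t=0.000: S=8 Y=8 Q=3
Draw 1: a1=3.144, a2=9.144, a3=3.528, a4=2.768, a0=18.584; τ=−ln(0.6905)/18.584=0.020 → t=0.020; u2·a0=0.8950·18.584=16.633; a1+…+a3=15.816 < 16.633 ≤ a1+…+a4=18.584 → R4 fires; S=8 Y=8 Q=5
Draw 2: a1=5.240, a2=15.240, a3=3.528, a4=2.768, a0=26.776; τ=−ln(0.0503)/26.776=0.112 → t=0.132; u2·a0=0.7010·26.776=18.770; a1=5.240 < 18.770 ≤ a1+a2=20.480 → R2 fires; S=9 Y=7 Q=4
Draw 3: a1=4.716, a2=10.668, a3=3.969, a4=2.422, a0=21.775; τ=−ln(0.6869)/21.775=0.017 → t=0.149; u2·a0=0.2404·21.775=5.235; a1=4.716 < 5.235 ≤ a1+a2=15.384 → R2 fires; S=10 Y=6 Q=3
Draw 4: a1=3.930, a2=6.858, a3=4.410, a4=2.076, a0=17.274; τ=−ln(0.4020)/17.274=0.053 → t=0.202; u2·a0=0.2188·17.274=3.780 ≤ a1=3.930 → R1 fires; S=9 Y=6 Q=3
Draw 5: a1=3.537, a2=6.858, a3=3.969, a4=2.076, a0=16.440; τ=−ln(0.8967)/16.440=0.007 → t=0.208; u2·a0=0.7367·16.440=12.111; a1+a2=10.395 < 12.111 ≤ a1+…+a3=14.364 → R3 fires; S=8 Y=7 Q=3
Draw 6: a1=3.144, a2=8.001, a3=3.528, a4=2.422, a0=17.095; τ=−ln(0.4393)/17.095=0.048 → t=0.256; u2·a0=0.4357·17.095=7.448; a1=3.144 < 7.448 ≤ a1+a2=11.145 → R2 fires; S=9 Y=6 Q=2
Draw 7: a1=2.358, a2=4.572, a3=3.969, a4=2.076, a0=12.975; τ=−ln(0.3343)/12.975=0.084 → t=0.341; u2·a0=0.1167·12.975=1.514 ≤ a1=2.358 → R1 fires; S=8 Y=6 Q=2
Draw 8: a1=2.096, a2=4.572, a3=3.528, a4=2.076, a0=12.272; τ=−ln(0.9003)/12.272=0.009 → t=0.349; u2·a0=0.0139·12.272=0.171 ≤ a1=2.096 → R1 fires; S=7 Y=6 Q=2
Draw 9: a1=1.834, a2=4.572, a3=3.087, a4=2.076, a0=11.569; τ=−ln(0.0550)/11.569=0.251 → t=0.600 > T=0.36: stop.
Read off Y at T=0.36: 6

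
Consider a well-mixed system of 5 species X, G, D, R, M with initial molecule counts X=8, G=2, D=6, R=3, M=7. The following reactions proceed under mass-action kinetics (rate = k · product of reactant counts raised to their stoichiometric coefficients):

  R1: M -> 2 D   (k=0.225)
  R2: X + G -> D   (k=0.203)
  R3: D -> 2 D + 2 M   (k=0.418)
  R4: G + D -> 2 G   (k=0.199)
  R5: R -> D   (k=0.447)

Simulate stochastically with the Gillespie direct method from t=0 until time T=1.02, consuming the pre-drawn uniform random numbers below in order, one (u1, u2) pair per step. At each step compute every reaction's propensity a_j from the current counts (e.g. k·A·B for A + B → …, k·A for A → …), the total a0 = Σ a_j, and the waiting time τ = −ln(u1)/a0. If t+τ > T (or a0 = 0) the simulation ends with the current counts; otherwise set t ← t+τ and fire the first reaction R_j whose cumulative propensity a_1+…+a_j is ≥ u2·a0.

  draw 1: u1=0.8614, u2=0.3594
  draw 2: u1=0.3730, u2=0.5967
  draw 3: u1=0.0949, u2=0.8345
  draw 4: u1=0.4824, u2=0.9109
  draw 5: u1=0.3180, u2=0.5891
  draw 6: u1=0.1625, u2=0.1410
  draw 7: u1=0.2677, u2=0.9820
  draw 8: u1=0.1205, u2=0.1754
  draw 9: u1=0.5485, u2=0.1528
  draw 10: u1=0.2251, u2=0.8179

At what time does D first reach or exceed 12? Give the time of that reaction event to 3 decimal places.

Threshold first reached at t = 0.746

t=0.000: X=8 G=2 D=6 R=3 M=7
Draw 1: a1=1.575, a2=3.248, a3=2.508, a4=2.388, a5=1.341, a0=11.060; τ=−ln(0.8614)/11.060=0.013 → t=0.013; u2·a0=0.3594·11.060=3.975; a1=1.575 < 3.975 ≤ a1+a2=4.823 → R2 fires; X=7 G=1 D=7 R=3 M=7
Draw 2: a1=1.575, a2=1.421, a3=2.926, a4=1.393, a5=1.341, a0=8.656; τ=−ln(0.3730)/8.656=0.114 → t=0.127; u2·a0=0.5967·8.656=5.165; a1+a2=2.996 < 5.165 ≤ a1+…+a3=5.922 → R3 fires; X=7 G=1 D=8 R=3 M=9
Draw 3: a1=2.025, a2=1.421, a3=3.344, a4=1.592, a5=1.341, a0=9.723; τ=−ln(0.0949)/9.723=0.242 → t=0.370; u2·a0=0.8345·9.723=8.114; a1+…+a3=6.790 < 8.114 ≤ a1+…+a4=8.382 → R4 fires; X=7 G=2 D=7 R=3 M=9
Draw 4: a1=2.025, a2=2.842, a3=2.926, a4=2.786, a5=1.341, a0=11.920; τ=−ln(0.4824)/11.920=0.061 → t=0.431; u2·a0=0.9109·11.920=10.858; a1+…+a4=10.579 < 10.858 ≤ a1+…+a5=11.920 → R5 fires; X=7 G=2 D=8 R=2 M=9
Draw 5: a1=2.025, a2=2.842, a3=3.344, a4=3.184, a5=0.894, a0=12.289; τ=−ln(0.3180)/12.289=0.093 → t=0.524; u2·a0=0.5891·12.289=7.239; a1+a2=4.867 < 7.239 ≤ a1+…+a3=8.211 → R3 fires; X=7 G=2 D=9 R=2 M=11
Draw 6: a1=2.475, a2=2.842, a3=3.762, a4=3.582, a5=0.894, a0=13.555; τ=−ln(0.1625)/13.555=0.134 → t=0.658; u2·a0=0.1410·13.555=1.911 ≤ a1=2.475 → R1 fires; X=7 G=2 D=11 R=2 M=10
Draw 7: a1=2.250, a2=2.842, a3=4.598, a4=4.378, a5=0.894, a0=14.962; τ=−ln(0.2677)/14.962=0.088 → t=0.746; u2·a0=0.9820·14.962=14.693; a1+…+a4=14.068 < 14.693 ≤ a1+…+a5=14.962 → R5 fires; X=7 G=2 D=12 R=1 M=10
Draw 8: a1=2.250, a2=2.842, a3=5.016, a4=4.776, a5=0.447, a0=15.331; τ=−ln(0.1205)/15.331=0.138 → t=0.884; u2·a0=0.1754·15.331=2.689; a1=2.250 < 2.689 ≤ a1+a2=5.092 → R2 fires; X=6 G=1 D=13 R=1 M=10
Draw 9: a1=2.250, a2=1.218, a3=5.434, a4=2.587, a5=0.447, a0=11.936; τ=−ln(0.5485)/11.936=0.050 → t=0.934; u2·a0=0.1528·11.936=1.824 ≤ a1=2.250 → R1 fires; X=6 G=1 D=15 R=1 M=9
Draw 10: a1=2.025, a2=1.218, a3=6.270, a4=2.985, a5=0.447, a0=12.945; τ=−ln(0.2251)/12.945=0.115 → t=1.050 > T=1.02: stop.
D first becomes ≥ 12 when it reaches 12 at the event at t=0.746.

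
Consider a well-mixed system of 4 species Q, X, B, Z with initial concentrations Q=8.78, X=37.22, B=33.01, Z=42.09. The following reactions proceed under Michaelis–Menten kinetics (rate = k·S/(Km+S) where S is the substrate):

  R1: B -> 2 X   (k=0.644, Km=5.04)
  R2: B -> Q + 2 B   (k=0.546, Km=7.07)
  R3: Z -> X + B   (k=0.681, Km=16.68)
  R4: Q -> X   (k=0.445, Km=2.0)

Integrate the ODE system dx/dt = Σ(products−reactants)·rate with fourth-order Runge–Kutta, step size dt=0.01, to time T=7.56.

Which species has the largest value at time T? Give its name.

RK4 with dt=0.01: 756 steps to T=7.56. Trajectory (selected grid times):
t=0.00: Q=8.78 X=37.22 B=33.01 Z=42.09
t=0.84: Q=8.85 X=38.87 B=33.33 Z=41.68
t=1.68: Q=8.93 X=40.53 B=33.64 Z=41.27
t=2.52: Q=9.00 X=42.18 B=33.96 Z=40.87
t=3.36: Q=9.07 X=43.83 B=34.27 Z=40.46
t=4.20: Q=9.15 X=45.49 B=34.59 Z=40.06
t=5.04: Q=9.22 X=47.14 B=34.90 Z=39.65
t=5.88: Q=9.30 X=48.80 B=35.21 Z=39.25
t=6.72: Q=9.37 X=50.46 B=35.52 Z=38.85
t=7.56: Q=9.45 X=52.11 B=35.83 Z=38.45
At T=7.56: Q=9.45 X=52.11 B=35.83 Z=38.45; the largest is X.

Dominant species at T: X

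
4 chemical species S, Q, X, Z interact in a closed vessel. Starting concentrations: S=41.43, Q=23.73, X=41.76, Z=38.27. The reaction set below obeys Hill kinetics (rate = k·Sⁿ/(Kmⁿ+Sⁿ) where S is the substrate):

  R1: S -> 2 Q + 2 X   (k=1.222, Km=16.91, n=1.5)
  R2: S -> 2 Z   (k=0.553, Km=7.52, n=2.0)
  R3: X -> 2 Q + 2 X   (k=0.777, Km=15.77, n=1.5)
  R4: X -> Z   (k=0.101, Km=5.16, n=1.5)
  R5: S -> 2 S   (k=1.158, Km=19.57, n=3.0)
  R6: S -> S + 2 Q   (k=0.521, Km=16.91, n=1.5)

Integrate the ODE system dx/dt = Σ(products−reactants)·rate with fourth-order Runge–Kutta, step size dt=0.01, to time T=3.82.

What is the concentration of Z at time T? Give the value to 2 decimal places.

RK4 with dt=0.01: 382 steps to T=3.82. Trajectory (selected grid times):
t=0.00: S=41.43 Q=23.73 X=41.76 Z=38.27
t=0.42: S=41.24 Q=25.42 X=42.80 Z=38.76
t=0.85: S=41.04 Q=27.16 X=43.86 Z=39.26
t=1.27: S=40.85 Q=28.85 X=44.90 Z=39.75
t=1.70: S=40.65 Q=30.59 X=45.97 Z=40.25
t=2.12: S=40.46 Q=32.29 X=47.01 Z=40.74
t=2.55: S=40.27 Q=34.03 X=48.07 Z=41.25
t=2.97: S=40.07 Q=35.73 X=49.11 Z=41.74
t=3.40: S=39.88 Q=37.47 X=50.18 Z=42.24
t=3.82: S=39.69 Q=39.17 X=51.22 Z=42.73
Read off Z at T=3.82: 42.73

Z at T = 42.73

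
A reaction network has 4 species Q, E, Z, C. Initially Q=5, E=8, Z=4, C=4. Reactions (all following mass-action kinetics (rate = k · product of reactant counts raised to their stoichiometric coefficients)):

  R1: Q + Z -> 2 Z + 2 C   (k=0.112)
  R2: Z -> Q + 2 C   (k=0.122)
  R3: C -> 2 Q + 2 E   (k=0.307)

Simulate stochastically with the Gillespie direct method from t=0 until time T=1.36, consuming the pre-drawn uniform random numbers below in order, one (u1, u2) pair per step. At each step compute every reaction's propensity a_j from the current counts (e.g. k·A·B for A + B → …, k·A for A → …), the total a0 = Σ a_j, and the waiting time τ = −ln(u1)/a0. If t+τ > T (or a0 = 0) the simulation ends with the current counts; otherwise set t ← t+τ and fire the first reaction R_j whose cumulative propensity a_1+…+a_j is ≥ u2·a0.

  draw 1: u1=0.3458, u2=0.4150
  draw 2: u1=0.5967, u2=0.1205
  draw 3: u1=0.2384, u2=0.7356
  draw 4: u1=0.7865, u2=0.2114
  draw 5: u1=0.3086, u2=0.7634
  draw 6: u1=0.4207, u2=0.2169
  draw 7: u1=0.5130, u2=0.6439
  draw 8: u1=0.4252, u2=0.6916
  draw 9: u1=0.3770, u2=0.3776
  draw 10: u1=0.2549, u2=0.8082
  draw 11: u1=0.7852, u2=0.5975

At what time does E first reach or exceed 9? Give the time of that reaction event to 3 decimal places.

t=0.000: Q=5 E=8 Z=4 C=4
Draw 1: a1=2.240, a2=0.488, a3=1.228, a0=3.956; τ=−ln(0.3458)/3.956=0.268 → t=0.268; u2·a0=0.4150·3.956=1.642 ≤ a1=2.240 → R1 fires; Q=4 E=8 Z=5 C=6
Draw 2: a1=2.240, a2=0.610, a3=1.842, a0=4.692; τ=−ln(0.5967)/4.692=0.110 → t=0.378; u2·a0=0.1205·4.692=0.565 ≤ a1=2.240 → R1 fires; Q=3 E=8 Z=6 C=8
Draw 3: a1=2.016, a2=0.732, a3=2.456, a0=5.204; τ=−ln(0.2384)/5.204=0.276 → t=0.654; u2·a0=0.7356·5.204=3.828; a1+a2=2.748 < 3.828 ≤ a1+…+a3=5.204 → R3 fires; Q=5 E=10 Z=6 C=7
Draw 4: a1=3.360, a2=0.732, a3=2.149, a0=6.241; τ=−ln(0.7865)/6.241=0.038 → t=0.692; u2·a0=0.2114·6.241=1.319 ≤ a1=3.360 → R1 fires; Q=4 E=10 Z=7 C=9
Draw 5: a1=3.136, a2=0.854, a3=2.763, a0=6.753; τ=−ln(0.3086)/6.753=0.174 → t=0.867; u2·a0=0.7634·6.753=5.155; a1+a2=3.990 < 5.155 ≤ a1+…+a3=6.753 → R3 fires; Q=6 E=12 Z=7 C=8
Draw 6: a1=4.704, a2=0.854, a3=2.456, a0=8.014; τ=−ln(0.4207)/8.014=0.108 → t=0.975; u2·a0=0.2169·8.014=1.738 ≤ a1=4.704 → R1 fires; Q=5 E=12 Z=8 C=10
Draw 7: a1=4.480, a2=0.976, a3=3.070, a0=8.526; τ=−ln(0.5130)/8.526=0.078 → t=1.053; u2·a0=0.6439·8.526=5.490; a1+a2=5.456 < 5.490 ≤ a1+…+a3=8.526 → R3 fires; Q=7 E=14 Z=8 C=9
Draw 8: a1=6.272, a2=0.976, a3=2.763, a0=10.011; τ=−ln(0.4252)/10.011=0.085 → t=1.138; u2·a0=0.6916·10.011=6.924; a1=6.272 < 6.924 ≤ a1+a2=7.248 → R2 fires; Q=8 E=14 Z=7 C=11
Draw 9: a1=6.272, a2=0.854, a3=3.377, a0=10.503; τ=−ln(0.3770)/10.503=0.093 → t=1.231; u2·a0=0.3776·10.503=3.966 ≤ a1=6.272 → R1 fires; Q=7 E=14 Z=8 C=13
Draw 10: a1=6.272, a2=0.976, a3=3.991, a0=11.239; τ=−ln(0.2549)/11.239=0.122 → t=1.353; u2·a0=0.8082·11.239=9.083; a1+a2=7.248 < 9.083 ≤ a1+…+a3=11.239 → R3 fires; Q=9 E=16 Z=8 C=12
Draw 11: a1=8.064, a2=0.976, a3=3.684, a0=12.724; τ=−ln(0.7852)/12.724=0.019 → t=1.372 > T=1.36: stop.
E first becomes ≥ 9 when it reaches 10 at the event at t=0.654.

Threshold first reached at t = 0.654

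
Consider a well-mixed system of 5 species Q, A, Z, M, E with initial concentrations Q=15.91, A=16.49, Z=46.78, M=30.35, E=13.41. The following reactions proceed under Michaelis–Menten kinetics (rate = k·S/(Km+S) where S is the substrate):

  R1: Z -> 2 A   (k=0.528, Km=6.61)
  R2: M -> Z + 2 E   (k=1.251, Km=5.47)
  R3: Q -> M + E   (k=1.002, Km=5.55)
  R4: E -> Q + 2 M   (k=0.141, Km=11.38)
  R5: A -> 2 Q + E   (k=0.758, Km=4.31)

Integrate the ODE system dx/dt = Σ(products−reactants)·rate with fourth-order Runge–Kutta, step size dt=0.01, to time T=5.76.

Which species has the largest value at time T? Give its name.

Dominant species at T: Z

RK4 with dt=0.01: 576 steps to T=5.76. Trajectory (selected grid times):
t=0.00: Q=15.91 A=16.49 Z=46.78 M=30.35 E=13.41
t=0.64: Q=16.25 A=16.70 Z=47.16 M=30.25 E=15.58
t=1.28: Q=16.60 A=16.90 Z=47.54 M=30.16 E=17.75
t=1.92: Q=16.95 A=17.11 Z=47.92 M=30.07 E=19.91
t=2.56: Q=17.30 A=17.32 Z=48.30 M=30.00 E=22.08
t=3.20: Q=17.65 A=17.52 Z=48.68 M=29.93 E=24.25
t=3.84: Q=18.00 A=17.73 Z=49.06 M=29.87 E=26.42
t=4.48: Q=18.36 A=17.93 Z=49.44 M=29.81 E=28.59
t=5.12: Q=18.71 A=18.14 Z=49.82 M=29.76 E=30.76
t=5.76: Q=19.07 A=18.34 Z=50.20 M=29.71 E=32.94
At T=5.76: Q=19.07 A=18.34 Z=50.20 M=29.71 E=32.94; the largest is Z.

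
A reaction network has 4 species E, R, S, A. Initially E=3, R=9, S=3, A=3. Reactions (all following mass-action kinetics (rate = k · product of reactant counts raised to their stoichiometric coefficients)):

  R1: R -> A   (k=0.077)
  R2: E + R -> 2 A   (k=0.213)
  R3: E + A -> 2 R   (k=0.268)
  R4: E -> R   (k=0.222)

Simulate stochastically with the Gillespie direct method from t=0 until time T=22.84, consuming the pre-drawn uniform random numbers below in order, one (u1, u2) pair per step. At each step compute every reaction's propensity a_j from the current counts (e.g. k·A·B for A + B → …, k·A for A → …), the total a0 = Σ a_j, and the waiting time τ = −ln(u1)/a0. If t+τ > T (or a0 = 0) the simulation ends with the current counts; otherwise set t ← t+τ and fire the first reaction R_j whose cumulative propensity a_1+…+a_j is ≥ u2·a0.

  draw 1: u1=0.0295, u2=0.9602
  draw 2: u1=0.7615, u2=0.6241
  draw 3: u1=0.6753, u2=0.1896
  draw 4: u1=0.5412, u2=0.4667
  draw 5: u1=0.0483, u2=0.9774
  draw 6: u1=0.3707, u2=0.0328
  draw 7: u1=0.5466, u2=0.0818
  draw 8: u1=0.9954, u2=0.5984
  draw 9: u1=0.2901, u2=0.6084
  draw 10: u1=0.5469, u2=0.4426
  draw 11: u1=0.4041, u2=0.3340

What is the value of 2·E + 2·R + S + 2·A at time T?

Value at T = 33

Check how each reaction changes W = 2·E + 2·R + S + 2·A (weight of products minus weight of reactants):
R1: R -> A: (2·1) − (2·1) = 2 − 2 = 0
R2: E + R -> 2 A: (2·2) − (2·1 + 2·1) = 4 − 4 = 0
R3: E + A -> 2 R: (2·2) − (2·1 + 2·1) = 4 − 4 = 0
R4: E -> R: (2·1) − (2·1) = 2 − 2 = 0
Every reaction leaves W unchanged, so W is conserved and no simulation is needed: W(T) = W(0) = 2·3 + 2·9 + 3 + 2·3 = 33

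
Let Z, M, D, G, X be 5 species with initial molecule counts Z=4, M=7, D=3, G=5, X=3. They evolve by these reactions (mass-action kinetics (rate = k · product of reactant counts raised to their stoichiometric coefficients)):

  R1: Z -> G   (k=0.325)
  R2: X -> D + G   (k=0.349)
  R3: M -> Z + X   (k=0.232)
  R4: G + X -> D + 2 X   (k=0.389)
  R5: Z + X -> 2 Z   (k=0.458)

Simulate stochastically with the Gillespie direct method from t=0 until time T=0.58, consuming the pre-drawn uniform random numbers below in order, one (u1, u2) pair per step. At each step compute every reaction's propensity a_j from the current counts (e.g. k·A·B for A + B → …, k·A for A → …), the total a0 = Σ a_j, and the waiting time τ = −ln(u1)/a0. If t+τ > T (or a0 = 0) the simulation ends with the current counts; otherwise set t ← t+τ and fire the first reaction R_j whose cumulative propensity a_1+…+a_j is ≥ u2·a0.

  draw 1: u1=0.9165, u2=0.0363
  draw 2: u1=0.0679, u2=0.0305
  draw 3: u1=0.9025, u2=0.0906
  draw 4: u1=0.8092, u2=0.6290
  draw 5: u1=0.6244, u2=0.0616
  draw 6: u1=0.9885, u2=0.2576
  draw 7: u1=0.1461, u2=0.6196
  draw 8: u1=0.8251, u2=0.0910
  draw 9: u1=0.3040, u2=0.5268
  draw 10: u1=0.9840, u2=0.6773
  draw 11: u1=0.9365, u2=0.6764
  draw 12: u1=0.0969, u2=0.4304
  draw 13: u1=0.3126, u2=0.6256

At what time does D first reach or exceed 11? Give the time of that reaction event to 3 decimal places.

t=0.000: Z=4 M=7 D=3 G=5 X=3
Draw 1: a1=1.300, a2=1.047, a3=1.624, a4=5.835, a5=5.496, a0=15.302; τ=−ln(0.9165)/15.302=0.006 → t=0.006; u2·a0=0.0363·15.302=0.555 ≤ a1=1.300 → R1 fires; Z=3 M=7 D=3 G=6 X=3
Draw 2: a1=0.975, a2=1.047, a3=1.624, a4=7.002, a5=4.122, a0=14.770; τ=−ln(0.0679)/14.770=0.182 → t=0.188; u2·a0=0.0305·14.770=0.450 ≤ a1=0.975 → R1 fires; Z=2 M=7 D=3 G=7 X=3
Draw 3: a1=0.650, a2=1.047, a3=1.624, a4=8.169, a5=2.748, a0=14.238; τ=−ln(0.9025)/14.238=0.007 → t=0.195; u2·a0=0.0906·14.238=1.290; a1=0.650 < 1.290 ≤ a1+a2=1.697 → R2 fires; Z=2 M=7 D=4 G=8 X=2
Draw 4: a1=0.650, a2=0.698, a3=1.624, a4=6.224, a5=1.832, a0=11.028; τ=−ln(0.8092)/11.028=0.019 → t=0.214; u2·a0=0.6290·11.028=6.937; a1+…+a3=2.972 < 6.937 ≤ a1+…+a4=9.196 → R4 fires; Z=2 M=7 D=5 G=7 X=3
Draw 5: a1=0.650, a2=1.047, a3=1.624, a4=8.169, a5=2.748, a0=14.238; τ=−ln(0.6244)/14.238=0.033 → t=0.247; u2·a0=0.0616·14.238=0.877; a1=0.650 < 0.877 ≤ a1+a2=1.697 → R2 fires; Z=2 M=7 D=6 G=8 X=2
Draw 6: a1=0.650, a2=0.698, a3=1.624, a4=6.224, a5=1.832, a0=11.028; τ=−ln(0.9885)/11.028=0.001 → t=0.248; u2·a0=0.2576·11.028=2.841; a1+a2=1.348 < 2.841 ≤ a1+…+a3=2.972 → R3 fires; Z=3 M=6 D=6 G=8 X=3
Draw 7: a1=0.975, a2=1.047, a3=1.392, a4=9.336, a5=4.122, a0=16.872; τ=−ln(0.1461)/16.872=0.114 → t=0.362; u2·a0=0.6196·16.872=10.454; a1+…+a3=3.414 < 10.454 ≤ a1+…+a4=12.750 → R4 fires; Z=3 M=6 D=7 G=7 X=4
Draw 8: a1=0.975, a2=1.396, a3=1.392, a4=10.892, a5=5.496, a0=20.151; τ=−ln(0.8251)/20.151=0.010 → t=0.372; u2·a0=0.0910·20.151=1.834; a1=0.975 < 1.834 ≤ a1+a2=2.371 → R2 fires; Z=3 M=6 D=8 G=8 X=3
Draw 9: a1=0.975, a2=1.047, a3=1.392, a4=9.336, a5=4.122, a0=16.872; τ=−ln(0.3040)/16.872=0.071 → t=0.442; u2·a0=0.5268·16.872=8.888; a1+…+a3=3.414 < 8.888 ≤ a1+…+a4=12.750 → R4 fires; Z=3 M=6 D=9 G=7 X=4
Draw 10: a1=0.975, a2=1.396, a3=1.392, a4=10.892, a5=5.496, a0=20.151; τ=−ln(0.9840)/20.151=0.001 → t=0.443; u2·a0=0.6773·20.151=13.648; a1+…+a3=3.763 < 13.648 ≤ a1+…+a4=14.655 → R4 fires; Z=3 M=6 D=10 G=6 X=5
Draw 11: a1=0.975, a2=1.745, a3=1.392, a4=11.670, a5=6.870, a0=22.652; τ=−ln(0.9365)/22.652=0.003 → t=0.446; u2·a0=0.6764·22.652=15.322; a1+…+a3=4.112 < 15.322 ≤ a1+…+a4=15.782 → R4 fires; Z=3 M=6 D=11 G=5 X=6
Draw 12: a1=0.975, a2=2.094, a3=1.392, a4=11.670, a5=8.244, a0=24.375; τ=−ln(0.0969)/24.375=0.096 → t=0.542; u2·a0=0.4304·24.375=10.491; a1+…+a3=4.461 < 10.491 ≤ a1+…+a4=16.131 → R4 fires; Z=3 M=6 D=12 G=4 X=7
Draw 13: a1=0.975, a2=2.443, a3=1.392, a4=10.892, a5=9.618, a0=25.320; τ=−ln(0.3126)/25.320=0.046 → t=0.588 > T=0.58: stop.
D first becomes ≥ 11 when it reaches 11 at the event at t=0.446.

Threshold first reached at t = 0.446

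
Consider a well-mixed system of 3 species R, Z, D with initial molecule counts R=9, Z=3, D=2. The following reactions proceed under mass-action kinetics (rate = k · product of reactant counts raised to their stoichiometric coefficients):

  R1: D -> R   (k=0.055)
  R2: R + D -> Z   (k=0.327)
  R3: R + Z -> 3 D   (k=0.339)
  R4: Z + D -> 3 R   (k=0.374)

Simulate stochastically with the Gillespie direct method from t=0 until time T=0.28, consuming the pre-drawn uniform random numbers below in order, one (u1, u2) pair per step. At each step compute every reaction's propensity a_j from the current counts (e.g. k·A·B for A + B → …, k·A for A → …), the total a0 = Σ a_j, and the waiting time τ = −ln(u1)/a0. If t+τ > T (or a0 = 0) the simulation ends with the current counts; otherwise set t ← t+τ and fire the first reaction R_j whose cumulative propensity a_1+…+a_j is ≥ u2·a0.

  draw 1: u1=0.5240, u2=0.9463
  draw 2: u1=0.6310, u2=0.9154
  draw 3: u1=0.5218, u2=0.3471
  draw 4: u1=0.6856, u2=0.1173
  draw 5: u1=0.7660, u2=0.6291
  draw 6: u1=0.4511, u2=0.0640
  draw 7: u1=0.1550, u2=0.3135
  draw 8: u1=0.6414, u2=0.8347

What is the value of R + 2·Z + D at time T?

Value at T = 17

Check how each reaction changes W = R + 2·Z + D (weight of products minus weight of reactants):
R1: D -> R: (1·1) − (1·1) = 1 − 1 = 0
R2: R + D -> Z: (2·1) − (1·1 + 1·1) = 2 − 2 = 0
R3: R + Z -> 3 D: (1·3) − (1·1 + 2·1) = 3 − 3 = 0
R4: Z + D -> 3 R: (1·3) − (2·1 + 1·1) = 3 − 3 = 0
Every reaction leaves W unchanged, so W is conserved and no simulation is needed: W(T) = W(0) = 9 + 2·3 + 2 = 17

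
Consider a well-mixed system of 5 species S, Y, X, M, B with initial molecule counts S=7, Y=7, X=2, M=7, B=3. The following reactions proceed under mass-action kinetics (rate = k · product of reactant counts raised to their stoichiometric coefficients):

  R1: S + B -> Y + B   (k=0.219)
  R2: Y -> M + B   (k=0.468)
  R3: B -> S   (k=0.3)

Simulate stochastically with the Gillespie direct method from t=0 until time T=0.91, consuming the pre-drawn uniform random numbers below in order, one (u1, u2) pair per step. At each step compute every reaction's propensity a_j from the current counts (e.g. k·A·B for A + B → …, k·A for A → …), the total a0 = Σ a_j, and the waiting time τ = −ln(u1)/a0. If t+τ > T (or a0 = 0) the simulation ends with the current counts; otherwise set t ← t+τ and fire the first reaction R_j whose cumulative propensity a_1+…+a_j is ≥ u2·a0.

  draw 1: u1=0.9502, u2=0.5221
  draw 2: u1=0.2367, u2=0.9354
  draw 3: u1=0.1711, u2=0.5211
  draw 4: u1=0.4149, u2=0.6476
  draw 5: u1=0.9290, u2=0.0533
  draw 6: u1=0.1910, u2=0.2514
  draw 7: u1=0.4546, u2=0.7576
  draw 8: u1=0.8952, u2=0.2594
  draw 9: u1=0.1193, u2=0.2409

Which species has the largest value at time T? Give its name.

Dominant species at T: M

t=0.000: S=7 Y=7 X=2 M=7 B=3
Draw 1: a1=4.599, a2=3.276, a3=0.900, a0=8.775; τ=−ln(0.9502)/8.775=0.006 → t=0.006; u2·a0=0.5221·8.775=4.581 ≤ a1=4.599 → R1 fires; S=6 Y=8 X=2 M=7 B=3
Draw 2: a1=3.942, a2=3.744, a3=0.900, a0=8.586; τ=−ln(0.2367)/8.586=0.168 → t=0.174; u2·a0=0.9354·8.586=8.031; a1+a2=7.686 < 8.031 ≤ a1+…+a3=8.586 → R3 fires; S=7 Y=8 X=2 M=7 B=2
Draw 3: a1=3.066, a2=3.744, a3=0.600, a0=7.410; τ=−ln(0.1711)/7.410=0.238 → t=0.412; u2·a0=0.5211·7.410=3.861; a1=3.066 < 3.861 ≤ a1+a2=6.810 → R2 fires; S=7 Y=7 X=2 M=8 B=3
Draw 4: a1=4.599, a2=3.276, a3=0.900, a0=8.775; τ=−ln(0.4149)/8.775=0.100 → t=0.512; u2·a0=0.6476·8.775=5.683; a1=4.599 < 5.683 ≤ a1+a2=7.875 → R2 fires; S=7 Y=6 X=2 M=9 B=4
Draw 5: a1=6.132, a2=2.808, a3=1.200, a0=10.140; τ=−ln(0.9290)/10.140=0.007 → t=0.519; u2·a0=0.0533·10.140=0.540 ≤ a1=6.132 → R1 fires; S=6 Y=7 X=2 M=9 B=4
Draw 6: a1=5.256, a2=3.276, a3=1.200, a0=9.732; τ=−ln(0.1910)/9.732=0.170 → t=0.690; u2·a0=0.2514·9.732=2.447 ≤ a1=5.256 → R1 fires; S=5 Y=8 X=2 M=9 B=4
Draw 7: a1=4.380, a2=3.744, a3=1.200, a0=9.324; τ=−ln(0.4546)/9.324=0.085 → t=0.774; u2·a0=0.7576·9.324=7.064; a1=4.380 < 7.064 ≤ a1+a2=8.124 → R2 fires; S=5 Y=7 X=2 M=10 B=5
Draw 8: a1=5.475, a2=3.276, a3=1.500, a0=10.251; τ=−ln(0.8952)/10.251=0.011 → t=0.785; u2·a0=0.2594·10.251=2.659 ≤ a1=5.475 → R1 fires; S=4 Y=8 X=2 M=10 B=5
Draw 9: a1=4.380, a2=3.744, a3=1.500, a0=9.624; τ=−ln(0.1193)/9.624=0.221 → t=1.006 > T=0.91: stop.
At T=0.91: S=4 Y=8 X=2 M=10 B=5; the largest is M.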